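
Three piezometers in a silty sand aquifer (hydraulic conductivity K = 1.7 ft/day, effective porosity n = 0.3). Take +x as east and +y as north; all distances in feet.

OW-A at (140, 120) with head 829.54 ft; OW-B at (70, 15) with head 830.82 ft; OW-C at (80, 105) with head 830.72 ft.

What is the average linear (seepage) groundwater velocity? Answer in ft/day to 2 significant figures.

With h = a·x + b·y + c and OW-A as origin, the differences give:
  (-70)·a + (-105)·b = +1.28
  (-60)·a + (-15)·b = +1.18
Eliminate b (×(-15) and ×(-105), subtract): -5250·a = 104.700 → a = ∂h/∂x = -0.01994
Back-substitute: b = ∂h/∂y = +0.001105.
|∇h| = √(-0.01994² + 0.001105²) = 0.01997
Seepage velocity v = K·i/n = 1.7 × 0.01997 / 0.3 = 0.1132 ft/day.

0.11 ft/day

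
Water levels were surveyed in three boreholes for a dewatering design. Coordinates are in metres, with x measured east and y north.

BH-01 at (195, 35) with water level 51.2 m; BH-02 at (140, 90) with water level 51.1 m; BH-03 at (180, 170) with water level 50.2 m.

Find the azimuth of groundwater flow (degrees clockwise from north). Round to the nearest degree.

038°

Taking BH-01 as reference: BH-02−BH-01 = (-55, 55, -0.1); BH-03−BH-01 = (-15, 135, -1.0).
Solve a·Δx + b·Δy = Δh: det = (-55)·135 − (-15)·55 = -6600.
∂h/∂x = [(-0.1)·135 − (-1.0)·55] / -6600 = -0.006288
∂h/∂y = [(-55)·(-1.0) − (-15)·(-0.1)] / -6600 = -0.008106
Flow direction (−∇h) has components (+0.006288 E, +0.008106 N).
Azimuth = atan2(E, N) = atan2(+0.006288, +0.008106) = 37.8° ≈ 038°.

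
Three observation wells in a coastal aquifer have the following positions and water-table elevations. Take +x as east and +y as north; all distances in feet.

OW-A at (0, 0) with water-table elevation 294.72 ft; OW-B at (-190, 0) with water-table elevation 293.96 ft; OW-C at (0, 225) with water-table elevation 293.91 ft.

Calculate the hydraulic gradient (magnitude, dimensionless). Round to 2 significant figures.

∂h/∂x = (293.96 − 294.72) / (-190 − 0) = +0.004000
∂h/∂y = (293.91 − 294.72) / (225 − 0) = -0.003600
|∇h| = √(0.004000² + -0.003600²) = 0.005381

0.0054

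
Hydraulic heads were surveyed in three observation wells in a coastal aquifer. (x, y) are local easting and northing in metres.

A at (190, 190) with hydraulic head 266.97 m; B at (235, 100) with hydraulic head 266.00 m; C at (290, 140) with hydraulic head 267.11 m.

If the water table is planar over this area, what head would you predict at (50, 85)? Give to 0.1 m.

Taking A as reference: B−A = (45, -90, -0.97); C−A = (100, -50, +0.14).
Solve a·Δx + b·Δy = Δh: det = 45·(-50) − 100·(-90) = 6750.
∂h/∂x = [(-0.97)·(-50) − (+0.14)·(-90)] / 6750 = +0.009052
∂h/∂y = [45·(+0.14) − 100·(-0.97)] / 6750 = +0.01530
h(50, 85) = 266.97 + (+0.009052)·(-140) + (+0.01530)·(-105) = 266.97 -1.267 -1.607 = 264.096 m.

264.1 m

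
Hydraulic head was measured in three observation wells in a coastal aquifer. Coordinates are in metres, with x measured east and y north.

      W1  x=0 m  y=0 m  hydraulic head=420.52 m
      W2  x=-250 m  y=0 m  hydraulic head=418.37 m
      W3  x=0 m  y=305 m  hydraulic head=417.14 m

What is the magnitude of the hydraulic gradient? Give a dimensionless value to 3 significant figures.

0.0140

∂h/∂x = (418.37 − 420.52) / (-250 − 0) = +0.008600
∂h/∂y = (417.14 − 420.52) / (305 − 0) = -0.01108
|∇h| = √(0.008600² + -0.01108²) = 0.01403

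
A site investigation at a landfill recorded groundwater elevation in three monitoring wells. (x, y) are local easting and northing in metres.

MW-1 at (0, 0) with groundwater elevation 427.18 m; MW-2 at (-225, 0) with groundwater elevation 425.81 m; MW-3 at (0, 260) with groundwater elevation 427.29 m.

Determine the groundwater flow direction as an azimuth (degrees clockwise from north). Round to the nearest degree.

266°

∂h/∂x = (425.81 − 427.18) / (-225 − 0) = +0.006089
∂h/∂y = (427.29 − 427.18) / (260 − 0) = +0.0004231
Flow direction (−∇h) has components (-0.006089 E, -0.0004231 N).
Azimuth = atan2(E, N) = atan2(-0.006089, -0.0004231) = 266.0° ≈ 266°.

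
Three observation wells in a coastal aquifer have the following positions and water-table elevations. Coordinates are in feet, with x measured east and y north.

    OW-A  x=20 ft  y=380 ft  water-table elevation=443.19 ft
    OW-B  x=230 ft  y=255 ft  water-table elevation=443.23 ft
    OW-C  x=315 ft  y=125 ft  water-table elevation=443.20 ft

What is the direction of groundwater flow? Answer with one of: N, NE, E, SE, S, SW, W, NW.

SW

With h = a·x + b·y + c and OW-A as origin, the differences give:
  210·a + (-125)·b = +0.04
  295·a + (-255)·b = +0.01
Eliminate b (×(-255) and ×(-125), subtract): -16675·a = -8.950 → a = ∂h/∂x = +0.0005367
Back-substitute: b = ∂h/∂y = +0.0005817.
Flow = −∇h = (-0.0005367 east, -0.0005817 north), which points southwest.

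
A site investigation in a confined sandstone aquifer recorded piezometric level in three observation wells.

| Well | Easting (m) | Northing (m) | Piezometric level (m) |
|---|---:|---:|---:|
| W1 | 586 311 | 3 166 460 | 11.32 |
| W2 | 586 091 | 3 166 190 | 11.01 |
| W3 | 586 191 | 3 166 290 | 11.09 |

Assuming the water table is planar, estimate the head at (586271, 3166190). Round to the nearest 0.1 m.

10.7 m

With h = a·x + b·y + c and W1 as origin, the differences give:
  (-220)·a + (-270)·b = -0.31
  (-120)·a + (-170)·b = -0.23
Eliminate b (×(-170) and ×(-270), subtract): 5000·a = -9.400 → a = ∂h/∂x = -0.001880
Back-substitute: b = ∂h/∂y = +0.002680.
h(586271, 3166190) = 11.32 + (-0.001880)·(-40) + (+0.002680)·(-270) = 11.32 +0.075 -0.724 = 10.672 m.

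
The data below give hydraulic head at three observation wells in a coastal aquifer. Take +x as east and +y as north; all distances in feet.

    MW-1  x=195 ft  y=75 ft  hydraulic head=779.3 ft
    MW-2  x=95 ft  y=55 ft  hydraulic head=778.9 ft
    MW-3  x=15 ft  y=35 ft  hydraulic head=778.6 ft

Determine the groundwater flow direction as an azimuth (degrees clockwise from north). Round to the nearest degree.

315°

Three-point gradient (reference MW-1): Δ to MW-2 = (-100, -20, -0.4), Δ to MW-3 = (-180, -40, -0.7).
∂h/∂x = +0.005000, ∂h/∂y = -0.005000 (det = 400).
Flow direction (−∇h) has components (-0.005000 E, +0.005000 N).
Azimuth = atan2(E, N) = atan2(-0.005000, +0.005000) = 315.0° ≈ 315°.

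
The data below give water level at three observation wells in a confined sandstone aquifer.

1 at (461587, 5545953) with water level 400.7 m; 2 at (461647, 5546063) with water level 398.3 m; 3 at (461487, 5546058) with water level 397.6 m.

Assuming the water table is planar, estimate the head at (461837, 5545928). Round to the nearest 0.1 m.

Three-point gradient (reference 1): Δ to 2 = (60, 110, -2.4), Δ to 3 = (-100, 105, -3.1).
∂h/∂x = +0.005145, ∂h/∂y = -0.02462 (det = 17300).
h(461837, 5545928) = 400.7 + (+0.005145)·(250) + (-0.02462)·(-25) = 400.7 +1.286 +0.616 = 402.602 m.

402.6 m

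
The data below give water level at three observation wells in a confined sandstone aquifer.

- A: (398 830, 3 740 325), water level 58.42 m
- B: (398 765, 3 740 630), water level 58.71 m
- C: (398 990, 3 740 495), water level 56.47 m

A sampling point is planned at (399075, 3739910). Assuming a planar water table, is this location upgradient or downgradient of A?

downgradient

Taking A as reference: B−A = (-65, 305, +0.29); C−A = (160, 170, -1.95).
Solve a·Δx + b·Δy = Δh: det = (-65)·170 − 160·305 = -59850.
∂h/∂x = [(+0.29)·170 − (-1.95)·305] / -59850 = -0.01076
∂h/∂y = [(-65)·(-1.95) − 160·(+0.29)] / -59850 = -0.001343
Head at (399075, 3739910) = 58.42 + (-0.01076)·(245) + (-0.001343)·(-415) = 56.34 m.
That is lower than the 58.42 m at A, so the point is downgradient.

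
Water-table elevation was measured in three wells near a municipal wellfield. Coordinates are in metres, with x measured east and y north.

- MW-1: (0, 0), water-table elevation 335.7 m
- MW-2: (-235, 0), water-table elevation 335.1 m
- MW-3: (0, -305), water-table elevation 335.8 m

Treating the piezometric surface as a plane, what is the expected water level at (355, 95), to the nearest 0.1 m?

∂h/∂x = (335.1 − 335.7) / (-235 − 0) = +0.002553
∂h/∂y = (335.8 − 335.7) / (-305 − 0) = -0.0003279
h(355, 95) = 335.7 + (+0.002553)·(355) + (-0.0003279)·(95) = 335.7 +0.906 -0.031 = 336.575 m.

336.6 m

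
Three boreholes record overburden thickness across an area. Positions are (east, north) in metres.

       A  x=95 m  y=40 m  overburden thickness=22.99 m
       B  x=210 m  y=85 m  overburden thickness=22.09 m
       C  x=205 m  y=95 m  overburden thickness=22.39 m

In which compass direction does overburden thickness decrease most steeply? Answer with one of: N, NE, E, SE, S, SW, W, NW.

Differences from A: to B (Δx, Δy, Δh) = (115, 45, -0.90); to C = (110, 55, -0.60).
Determinant of the coordinate differences = 115·55 − 110·45 = 1375.
∂d/∂x = [(-0.90)·55 − (-0.60)·45] / 1375 = -0.01636
∂d/∂y = [115·(-0.60) − 110·(-0.90)] / 1375 = +0.02182
Steepest decrease is along −∇f = (+0.01636 E, -0.02182 N) → southeast.

SE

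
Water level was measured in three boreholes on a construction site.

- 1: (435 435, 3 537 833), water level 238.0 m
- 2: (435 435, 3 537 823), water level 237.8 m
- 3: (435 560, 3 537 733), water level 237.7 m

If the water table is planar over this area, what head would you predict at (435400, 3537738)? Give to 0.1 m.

235.6 m

Taking 1 as reference: 2−1 = (0, -10, -0.2); 3−1 = (125, -100, -0.3).
Solve a·Δx + b·Δy = Δh: det = 0·(-100) − 125·(-10) = 1250.
∂h/∂x = [(-0.2)·(-100) − (-0.3)·(-10)] / 1250 = +0.01360
∂h/∂y = [0·(-0.3) − 125·(-0.2)] / 1250 = +0.02000
h(435400, 3537738) = 238.0 + (+0.01360)·(-35) + (+0.02000)·(-95) = 238.0 -0.476 -1.900 = 235.624 m.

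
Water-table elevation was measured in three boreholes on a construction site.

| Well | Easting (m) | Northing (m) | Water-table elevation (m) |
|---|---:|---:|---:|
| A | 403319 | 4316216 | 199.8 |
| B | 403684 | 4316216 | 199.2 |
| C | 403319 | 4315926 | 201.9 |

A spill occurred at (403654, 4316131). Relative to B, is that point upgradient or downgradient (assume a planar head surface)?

∂h/∂x = (199.2 − 199.8) / (403684 − 403319) = -0.001644
∂h/∂y = (201.9 − 199.8) / (4315926 − 4316216) = -0.007241
Head at (403654, 4316131) = 199.8 + (-0.001644)·(335) + (-0.007241)·(-85) = 199.86 m.
That is higher than the 199.2 m at B, so the point is upgradient.

upgradient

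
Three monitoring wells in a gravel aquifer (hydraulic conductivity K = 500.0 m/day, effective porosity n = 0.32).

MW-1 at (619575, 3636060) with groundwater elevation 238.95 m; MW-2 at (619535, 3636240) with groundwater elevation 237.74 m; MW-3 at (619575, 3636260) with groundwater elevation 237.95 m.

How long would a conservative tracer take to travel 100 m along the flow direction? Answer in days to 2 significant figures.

Three-point gradient (reference MW-1): Δ to MW-2 = (-40, 180, -1.21), Δ to MW-3 = (0, 200, -1.00).
∂h/∂x = +0.007750, ∂h/∂y = -0.005000 (det = -8000).
|∇h| = √(0.007750² + -0.005000²) = 0.009223
Seepage velocity v = K·i/n = 500.0 × 0.009223 / 0.32 = 14.41 m/day.
t = 100 / 14.41 = 6.94 days.

6.9 days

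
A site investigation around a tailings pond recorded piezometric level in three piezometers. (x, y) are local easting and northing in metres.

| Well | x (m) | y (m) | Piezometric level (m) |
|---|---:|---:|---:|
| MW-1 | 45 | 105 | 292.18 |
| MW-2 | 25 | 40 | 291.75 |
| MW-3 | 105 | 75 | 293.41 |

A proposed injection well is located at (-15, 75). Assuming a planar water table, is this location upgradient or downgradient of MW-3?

Taking MW-1 as reference: MW-2−MW-1 = (-20, -65, -0.43); MW-3−MW-1 = (60, -30, +1.23).
Determinant of the coordinate differences = (-20)·(-30) − 60·(-65) = 4500.
∂h/∂x = [(-0.43)·(-30) − (+1.23)·(-65)] / 4500 = +0.02063
∂h/∂y = [(-20)·(+1.23) − 60·(-0.43)] / 4500 = +0.0002667
Head at (-15, 75) = 292.18 + (+0.02063)·(-60) + (+0.0002667)·(-30) = 290.93 m.
That is lower than the 293.41 m at MW-3, so the point is downgradient.

downgradient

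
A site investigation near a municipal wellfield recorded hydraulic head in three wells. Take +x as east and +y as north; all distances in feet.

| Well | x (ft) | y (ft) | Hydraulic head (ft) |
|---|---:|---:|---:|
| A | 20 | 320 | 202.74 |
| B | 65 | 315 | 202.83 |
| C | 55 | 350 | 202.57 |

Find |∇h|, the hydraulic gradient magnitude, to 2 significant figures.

With h = a·x + b·y + c and A as origin, the differences give:
  45·a + (-5)·b = +0.09
  35·a + 30·b = -0.17
Eliminate b (×30 and ×(-5), subtract): 1525·a = 1.850 → a = ∂h/∂x = +0.001213
Back-substitute: b = ∂h/∂y = -0.007082.
|∇h| = √(0.001213² + -0.007082²) = 0.007185

0.0072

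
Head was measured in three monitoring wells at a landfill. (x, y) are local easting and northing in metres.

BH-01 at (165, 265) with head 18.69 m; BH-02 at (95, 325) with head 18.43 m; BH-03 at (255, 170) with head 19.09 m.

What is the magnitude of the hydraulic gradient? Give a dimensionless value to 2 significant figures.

0.0037

With h = a·x + b·y + c and BH-01 as origin, the differences give:
  (-70)·a + 60·b = -0.26
  90·a + (-95)·b = +0.40
Eliminate b (×(-95) and ×60, subtract): 1250·a = 0.700 → a = ∂h/∂x = +0.0005600
Back-substitute: b = ∂h/∂y = -0.003680.
|∇h| = √(0.0005600² + -0.003680²) = 0.003722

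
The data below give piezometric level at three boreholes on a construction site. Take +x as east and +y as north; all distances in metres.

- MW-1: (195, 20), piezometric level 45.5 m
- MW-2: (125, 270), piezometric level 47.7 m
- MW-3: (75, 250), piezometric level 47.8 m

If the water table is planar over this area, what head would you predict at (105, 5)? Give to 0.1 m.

Taking MW-1 as reference: MW-2−MW-1 = (-70, 250, +2.2); MW-3−MW-1 = (-120, 230, +2.3).
Solve a·Δx + b·Δy = Δh: det = (-70)·230 − (-120)·250 = 13900.
∂h/∂x = [(+2.2)·230 − (+2.3)·250] / 13900 = -0.004964
∂h/∂y = [(-70)·(+2.3) − (-120)·(+2.2)] / 13900 = +0.007410
h(105, 5) = 45.5 + (-0.004964)·(-90) + (+0.007410)·(-15) = 45.5 +0.447 -0.111 = 45.836 m.

45.8 m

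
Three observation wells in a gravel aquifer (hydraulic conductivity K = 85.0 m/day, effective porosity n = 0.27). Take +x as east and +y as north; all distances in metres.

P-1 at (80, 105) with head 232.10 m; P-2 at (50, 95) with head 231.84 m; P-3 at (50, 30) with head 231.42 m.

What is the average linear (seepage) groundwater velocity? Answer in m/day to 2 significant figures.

2.9 m/day

Differences from P-1: to P-2 (Δx, Δy, Δh) = (-30, -10, -0.26); to P-3 = (-30, -75, -0.68).
Solve a·Δx + b·Δy = Δh: det = (-30)·(-75) − (-30)·(-10) = 1950.
∂h/∂x = [(-0.26)·(-75) − (-0.68)·(-10)] / 1950 = +0.006513
∂h/∂y = [(-30)·(-0.68) − (-30)·(-0.26)] / 1950 = +0.006462
|∇h| = √(0.006513² + 0.006462²) = 0.009175
Seepage velocity v = K·i/n = 85.0 × 0.009175 / 0.27 = 2.888 m/day.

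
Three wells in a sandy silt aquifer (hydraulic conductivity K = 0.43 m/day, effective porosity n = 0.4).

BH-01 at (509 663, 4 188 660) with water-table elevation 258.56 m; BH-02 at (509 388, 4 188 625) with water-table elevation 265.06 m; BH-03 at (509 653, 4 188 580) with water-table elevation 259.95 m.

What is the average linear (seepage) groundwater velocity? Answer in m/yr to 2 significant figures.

10 m/yr

With h = a·x + b·y + c and BH-01 as origin, the differences give:
  (-275)·a + (-35)·b = +6.50
  (-10)·a + (-80)·b = +1.39
Eliminate b (×(-80) and ×(-35), subtract): 21650·a = -471.350 → a = ∂h/∂x = -0.02177
Back-substitute: b = ∂h/∂y = -0.01465.
|∇h| = √(-0.02177² + -0.01465²) = 0.02624
Seepage velocity v = K·i/n = 0.43 × 0.02624 / 0.4 = 0.02821 m/day = 10.3 m/yr.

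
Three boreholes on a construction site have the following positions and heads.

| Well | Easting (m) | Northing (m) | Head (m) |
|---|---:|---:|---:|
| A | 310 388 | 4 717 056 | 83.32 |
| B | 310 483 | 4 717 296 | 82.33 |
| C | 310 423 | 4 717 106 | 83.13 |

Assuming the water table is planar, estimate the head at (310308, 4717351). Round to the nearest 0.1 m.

With h = a·x + b·y + c and A as origin, the differences give:
  95·a + 240·b = -0.99
  35·a + 50·b = -0.19
Eliminate b (×50 and ×240, subtract): -3650·a = -3.900 → a = ∂h/∂x = +0.001068
Back-substitute: b = ∂h/∂y = -0.004548.
h(310308, 4717351) = 83.32 + (+0.001068)·(-80) + (-0.004548)·(295) = 83.32 -0.085 -1.342 = 81.893 m.

81.9 m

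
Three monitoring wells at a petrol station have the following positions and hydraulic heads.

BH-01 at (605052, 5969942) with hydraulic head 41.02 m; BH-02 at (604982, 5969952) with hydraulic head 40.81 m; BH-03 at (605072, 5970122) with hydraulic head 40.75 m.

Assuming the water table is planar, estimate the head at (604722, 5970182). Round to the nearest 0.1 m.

Differences from BH-01: to BH-02 (Δx, Δy, Δh) = (-70, 10, -0.21); to BH-03 = (20, 180, -0.27).
Solve a·Δx + b·Δy = Δh: det = (-70)·180 − 20·10 = -12800.
∂h/∂x = [(-0.21)·180 − (-0.27)·10] / -12800 = +0.002742
∂h/∂y = [(-70)·(-0.27) − 20·(-0.21)] / -12800 = -0.001805
h(604722, 5970182) = 41.02 + (+0.002742)·(-330) + (-0.001805)·(240) = 41.02 -0.905 -0.433 = 39.682 m.

39.7 m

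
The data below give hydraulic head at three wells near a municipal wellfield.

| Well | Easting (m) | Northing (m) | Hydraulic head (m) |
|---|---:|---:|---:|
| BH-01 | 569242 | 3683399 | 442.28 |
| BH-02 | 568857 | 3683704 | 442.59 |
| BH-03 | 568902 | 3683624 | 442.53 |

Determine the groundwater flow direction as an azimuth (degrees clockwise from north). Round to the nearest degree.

Differences from BH-01: to BH-02 (Δx, Δy, Δh) = (-385, 305, +0.31); to BH-03 = (-340, 225, +0.25).
Solve a·Δx + b·Δy = Δh: det = (-385)·225 − (-340)·305 = 17075.
∂h/∂x = [(+0.31)·225 − (+0.25)·305] / 17075 = -0.0003807
∂h/∂y = [(-385)·(+0.25) − (-340)·(+0.31)] / 17075 = +0.0005359
Flow direction (−∇h) has components (+0.0003807 E, -0.0005359 N).
Azimuth = atan2(E, N) = atan2(+0.0003807, -0.0005359) = 144.6° ≈ 145°.

145°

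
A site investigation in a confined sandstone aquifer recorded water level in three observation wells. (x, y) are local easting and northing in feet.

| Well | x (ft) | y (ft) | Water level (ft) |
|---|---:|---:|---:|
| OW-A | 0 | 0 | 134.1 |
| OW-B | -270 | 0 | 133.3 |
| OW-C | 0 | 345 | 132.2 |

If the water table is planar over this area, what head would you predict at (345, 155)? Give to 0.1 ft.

134.3 ft

∂h/∂x = (133.3 − 134.1) / (-270 − 0) = +0.002963
∂h/∂y = (132.2 − 134.1) / (345 − 0) = -0.005507
h(345, 155) = 134.1 + (+0.002963)·(345) + (-0.005507)·(155) = 134.1 +1.022 -0.854 = 134.269 ft.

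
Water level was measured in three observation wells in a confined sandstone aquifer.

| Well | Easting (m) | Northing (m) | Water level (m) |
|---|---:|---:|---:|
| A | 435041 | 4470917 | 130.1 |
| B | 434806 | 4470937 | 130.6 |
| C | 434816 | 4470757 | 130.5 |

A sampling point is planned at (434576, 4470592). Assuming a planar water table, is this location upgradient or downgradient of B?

upgradient

With h = a·x + b·y + c and A as origin, the differences give:
  (-235)·a + 20·b = +0.5
  (-225)·a + (-160)·b = +0.4
Eliminate b (×(-160) and ×20, subtract): 42100·a = -88.00 → a = ∂h/∂x = -0.002090
Back-substitute: b = ∂h/∂y = +0.0004394.
Head at (434576, 4470592) = 130.1 + (-0.002090)·(-465) + (+0.0004394)·(-325) = 130.93 m.
That is higher than the 130.6 m at B, so the point is upgradient.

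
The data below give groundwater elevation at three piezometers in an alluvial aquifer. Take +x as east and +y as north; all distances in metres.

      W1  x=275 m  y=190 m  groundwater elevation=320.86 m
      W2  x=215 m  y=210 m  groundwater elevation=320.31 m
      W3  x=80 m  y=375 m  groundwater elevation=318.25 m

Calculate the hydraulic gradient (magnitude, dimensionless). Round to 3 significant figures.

0.00971

Differences from W1: to W2 (Δx, Δy, Δh) = (-60, 20, -0.55); to W3 = (-195, 185, -2.61).
Determinant of the coordinate differences = (-60)·185 − (-195)·20 = -7200.
∂h/∂x = [(-0.55)·185 − (-2.61)·20] / -7200 = +0.006882
∂h/∂y = [(-60)·(-2.61) − (-195)·(-0.55)] / -7200 = -0.006854
|∇h| = √(0.006882² + -0.006854²) = 0.009713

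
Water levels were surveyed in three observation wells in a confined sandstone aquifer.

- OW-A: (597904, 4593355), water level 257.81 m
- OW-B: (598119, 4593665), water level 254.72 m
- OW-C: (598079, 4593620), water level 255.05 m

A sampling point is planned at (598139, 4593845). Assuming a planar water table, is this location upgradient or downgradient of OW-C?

downgradient

Taking OW-A as reference: OW-B−OW-A = (215, 310, -3.09); OW-C−OW-A = (175, 265, -2.76).
Determinant of the coordinate differences = 215·265 − 175·310 = 2725.
∂h/∂x = [(-3.09)·265 − (-2.76)·310] / 2725 = +0.01349
∂h/∂y = [215·(-2.76) − 175·(-3.09)] / 2725 = -0.01932
Head at (598139, 4593845) = 257.81 + (+0.01349)·(235) + (-0.01932)·(490) = 251.51 m.
That is lower than the 255.05 m at OW-C, so the point is downgradient.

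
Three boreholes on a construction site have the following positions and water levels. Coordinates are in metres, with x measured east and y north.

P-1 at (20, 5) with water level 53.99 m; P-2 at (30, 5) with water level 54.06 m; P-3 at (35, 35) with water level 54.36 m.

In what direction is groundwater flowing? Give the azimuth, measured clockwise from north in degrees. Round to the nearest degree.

218°

Taking P-1 as reference: P-2−P-1 = (10, 0, +0.07); P-3−P-1 = (15, 30, +0.37).
Solve a·Δx + b·Δy = Δh: det = 10·30 − 15·0 = 300.
∂h/∂x = [(+0.07)·30 − (+0.37)·0] / 300 = +0.007000
∂h/∂y = [10·(+0.37) − 15·(+0.07)] / 300 = +0.008833
Flow direction (−∇h) has components (-0.007000 E, -0.008833 N).
Azimuth = atan2(E, N) = atan2(-0.007000, -0.008833) = 218.4° ≈ 218°.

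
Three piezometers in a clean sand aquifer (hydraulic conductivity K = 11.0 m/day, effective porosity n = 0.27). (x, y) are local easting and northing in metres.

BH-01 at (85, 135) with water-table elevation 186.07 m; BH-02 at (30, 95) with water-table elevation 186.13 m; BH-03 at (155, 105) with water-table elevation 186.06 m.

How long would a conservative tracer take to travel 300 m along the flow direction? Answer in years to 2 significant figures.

21 years

Three-point gradient (reference BH-01): Δ to BH-02 = (-55, -40, +0.06), Δ to BH-03 = (70, -30, -0.01).
∂h/∂x = -0.0004944, ∂h/∂y = -0.0008202 (det = 4450).
|∇h| = √(-0.0004944² + -0.0008202²) = 0.0009577
Seepage velocity v = K·i/n = 11.0 × 0.0009577 / 0.27 = 0.03902 m/day.
t = 300 / 0.03902 = 7688 days = 21 years.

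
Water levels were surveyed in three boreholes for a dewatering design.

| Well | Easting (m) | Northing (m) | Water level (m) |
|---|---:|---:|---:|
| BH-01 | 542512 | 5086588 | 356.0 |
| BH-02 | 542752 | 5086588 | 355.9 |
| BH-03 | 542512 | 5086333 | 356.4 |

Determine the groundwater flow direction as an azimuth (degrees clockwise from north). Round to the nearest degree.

∂h/∂x = (355.9 − 356.0) / (542752 − 542512) = -0.0004167
∂h/∂y = (356.4 − 356.0) / (5086333 − 5086588) = -0.001569
Flow direction (−∇h) has components (+0.0004167 E, +0.001569 N).
Azimuth = atan2(E, N) = atan2(+0.0004167, +0.001569) = 14.9° ≈ 015°.

015°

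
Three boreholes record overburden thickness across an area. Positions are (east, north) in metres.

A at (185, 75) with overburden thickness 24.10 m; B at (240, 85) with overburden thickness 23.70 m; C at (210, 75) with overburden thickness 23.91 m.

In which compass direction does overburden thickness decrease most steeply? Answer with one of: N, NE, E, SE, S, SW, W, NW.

E

Differences from A: to B (Δx, Δy, Δh) = (55, 10, -0.40); to C = (25, 0, -0.19).
Determinant of the coordinate differences = 55·0 − 25·10 = -250.
∂d/∂x = [(-0.40)·0 − (-0.19)·10] / -250 = -0.007600
∂d/∂y = [55·(-0.19) − 25·(-0.40)] / -250 = +0.001800
Steepest decrease is along −∇f = (+0.007600 E, -0.001800 N) → east.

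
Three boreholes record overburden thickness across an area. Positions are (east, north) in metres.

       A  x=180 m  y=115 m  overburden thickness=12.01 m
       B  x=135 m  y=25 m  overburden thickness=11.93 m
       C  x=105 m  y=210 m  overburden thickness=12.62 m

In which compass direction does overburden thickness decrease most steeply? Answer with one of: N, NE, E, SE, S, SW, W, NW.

SE

With d = a·x + b·y + c and A as origin, the differences give:
  (-45)·a + (-90)·b = -0.08
  (-75)·a + 95·b = +0.61
Eliminate b (×95 and ×(-90), subtract): -11025·a = 47.300 → a = ∂d/∂x = -0.004290
Back-substitute: b = ∂d/∂y = +0.003034.
Steepest decrease is along −∇f = (+0.004290 E, -0.003034 N) → southeast.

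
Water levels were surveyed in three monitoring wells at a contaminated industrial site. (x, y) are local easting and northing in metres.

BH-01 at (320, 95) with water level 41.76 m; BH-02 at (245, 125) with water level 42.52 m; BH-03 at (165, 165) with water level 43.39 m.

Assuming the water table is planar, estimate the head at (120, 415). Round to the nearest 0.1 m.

45.6 m

Differences from BH-01: to BH-02 (Δx, Δy, Δh) = (-75, 30, +0.76); to BH-03 = (-155, 70, +1.63).
Determinant of the coordinate differences = (-75)·70 − (-155)·30 = -600.
∂h/∂x = [(+0.76)·70 − (+1.63)·30] / -600 = -0.007167
∂h/∂y = [(-75)·(+1.63) − (-155)·(+0.76)] / -600 = +0.007417
h(120, 415) = 41.76 + (-0.007167)·(-200) + (+0.007417)·(320) = 41.76 +1.433 +2.373 = 45.567 m.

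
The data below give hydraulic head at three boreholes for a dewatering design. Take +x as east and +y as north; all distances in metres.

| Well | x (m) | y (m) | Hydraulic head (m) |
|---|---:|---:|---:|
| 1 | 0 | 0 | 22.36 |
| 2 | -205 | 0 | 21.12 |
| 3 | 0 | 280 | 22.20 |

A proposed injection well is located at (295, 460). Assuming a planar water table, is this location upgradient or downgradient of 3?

upgradient

∂h/∂x = (21.12 − 22.36) / (-205 − 0) = +0.006049
∂h/∂y = (22.20 − 22.36) / (280 − 0) = -0.0005714
Head at (295, 460) = 22.36 + (+0.006049)·(295) + (-0.0005714)·(460) = 23.88 m.
That is higher than the 22.20 m at 3, so the point is upgradient.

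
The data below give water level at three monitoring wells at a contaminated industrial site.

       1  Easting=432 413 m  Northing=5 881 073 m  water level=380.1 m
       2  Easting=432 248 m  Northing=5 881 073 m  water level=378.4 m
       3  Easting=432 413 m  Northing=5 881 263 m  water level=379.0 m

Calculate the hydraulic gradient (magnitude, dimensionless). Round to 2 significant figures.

0.012

∂h/∂x = (378.4 − 380.1) / (432248 − 432413) = +0.01030
∂h/∂y = (379.0 − 380.1) / (5881263 − 5881073) = -0.005789
|∇h| = √(0.01030² + -0.005789²) = 0.01182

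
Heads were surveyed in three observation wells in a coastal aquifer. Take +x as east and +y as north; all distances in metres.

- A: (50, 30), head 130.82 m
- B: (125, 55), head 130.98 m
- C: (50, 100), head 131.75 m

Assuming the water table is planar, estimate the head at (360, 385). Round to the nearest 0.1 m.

134.8 m

Three-point gradient (reference A): Δ to B = (75, 25, +0.16), Δ to C = (0, 70, +0.93).
∂h/∂x = -0.002295, ∂h/∂y = +0.01329 (det = 5250).
h(360, 385) = 130.82 + (-0.002295)·(310) + (+0.01329)·(355) = 130.82 -0.712 +4.716 = 134.825 m.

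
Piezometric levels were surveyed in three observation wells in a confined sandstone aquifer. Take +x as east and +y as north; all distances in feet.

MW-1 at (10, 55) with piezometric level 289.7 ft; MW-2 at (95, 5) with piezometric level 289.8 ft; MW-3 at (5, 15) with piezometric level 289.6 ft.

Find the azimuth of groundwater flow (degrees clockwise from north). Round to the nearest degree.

228°

Differences from MW-1: to MW-2 (Δx, Δy, Δh) = (85, -50, +0.1); to MW-3 = (-5, -40, -0.1).
Determinant of the coordinate differences = 85·(-40) − (-5)·(-50) = -3650.
∂h/∂x = [(+0.1)·(-40) − (-0.1)·(-50)] / -3650 = +0.002466
∂h/∂y = [85·(-0.1) − (-5)·(+0.1)] / -3650 = +0.002192
Flow direction (−∇h) has components (-0.002466 E, -0.002192 N).
Azimuth = atan2(E, N) = atan2(-0.002466, -0.002192) = 228.4° ≈ 228°.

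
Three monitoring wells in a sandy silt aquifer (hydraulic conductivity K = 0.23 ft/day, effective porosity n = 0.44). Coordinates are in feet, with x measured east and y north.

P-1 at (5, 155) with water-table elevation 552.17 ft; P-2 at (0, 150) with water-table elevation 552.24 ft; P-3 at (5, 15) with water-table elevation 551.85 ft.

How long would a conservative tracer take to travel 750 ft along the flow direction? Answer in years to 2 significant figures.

Taking P-1 as reference: P-2−P-1 = (-5, -5, +0.07); P-3−P-1 = (0, -140, -0.32).
Determinant of the coordinate differences = (-5)·(-140) − 0·(-5) = 700.
∂h/∂x = [(+0.07)·(-140) − (-0.32)·(-5)] / 700 = -0.01629
∂h/∂y = [(-5)·(-0.32) − 0·(+0.07)] / 700 = +0.002286
|∇h| = √(-0.01629² + 0.002286²) = 0.01645
Seepage velocity v = K·i/n = 0.23 × 0.01645 / 0.44 = 0.008599 ft/day.
t = 750 / 0.008599 = 8.722e+04 days = 239 years.

240 years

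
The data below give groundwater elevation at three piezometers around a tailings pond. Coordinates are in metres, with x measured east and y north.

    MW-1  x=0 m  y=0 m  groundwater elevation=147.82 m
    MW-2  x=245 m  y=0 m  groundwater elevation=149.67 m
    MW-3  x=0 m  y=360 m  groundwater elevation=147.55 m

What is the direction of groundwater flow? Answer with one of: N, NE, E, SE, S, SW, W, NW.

W

∂h/∂x = (149.67 − 147.82) / (245 − 0) = +0.007551
∂h/∂y = (147.55 − 147.82) / (360 − 0) = -0.0007500
Flow = −∇h = (-0.007551 east, +0.0007500 north), which points west.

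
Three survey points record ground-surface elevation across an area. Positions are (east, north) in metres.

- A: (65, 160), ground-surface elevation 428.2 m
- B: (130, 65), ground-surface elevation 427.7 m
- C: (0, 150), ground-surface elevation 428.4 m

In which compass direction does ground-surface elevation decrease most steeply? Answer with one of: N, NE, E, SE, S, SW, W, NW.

Differences from A: to B (Δx, Δy, Δh) = (65, -95, -0.5); to C = (-65, -10, +0.2).
Determinant of the coordinate differences = 65·(-10) − (-65)·(-95) = -6825.
∂z/∂x = [(-0.5)·(-10) − (+0.2)·(-95)] / -6825 = -0.003516
∂z/∂y = [65·(+0.2) − (-65)·(-0.5)] / -6825 = +0.002857
Steepest decrease is along −∇f = (+0.003516 E, -0.002857 N) → southeast.

SE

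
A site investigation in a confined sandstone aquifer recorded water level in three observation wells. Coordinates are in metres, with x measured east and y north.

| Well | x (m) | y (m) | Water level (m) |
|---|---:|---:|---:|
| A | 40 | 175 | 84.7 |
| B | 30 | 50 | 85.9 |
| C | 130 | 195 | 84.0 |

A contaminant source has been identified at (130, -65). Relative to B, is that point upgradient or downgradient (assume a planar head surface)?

Three-point gradient (reference A): Δ to B = (-10, -125, +1.2), Δ to C = (90, 20, -0.7).
∂h/∂x = -0.005747, ∂h/∂y = -0.009140 (det = 11050).
Head at (130, -65) = 84.7 + (-0.005747)·(90) + (-0.009140)·(-240) = 86.38 m.
That is higher than the 85.9 m at B, so the point is upgradient.

upgradient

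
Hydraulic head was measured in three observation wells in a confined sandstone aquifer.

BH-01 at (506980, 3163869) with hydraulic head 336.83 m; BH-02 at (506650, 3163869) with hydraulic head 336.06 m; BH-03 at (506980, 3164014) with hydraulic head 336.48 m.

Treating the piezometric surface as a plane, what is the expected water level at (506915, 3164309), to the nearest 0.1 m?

335.6 m

∂h/∂x = (336.06 − 336.83) / (506650 − 506980) = +0.002333
∂h/∂y = (336.48 − 336.83) / (3164014 − 3163869) = -0.002414
h(506915, 3164309) = 336.83 + (+0.002333)·(-65) + (-0.002414)·(440) = 336.83 -0.152 -1.062 = 335.616 m.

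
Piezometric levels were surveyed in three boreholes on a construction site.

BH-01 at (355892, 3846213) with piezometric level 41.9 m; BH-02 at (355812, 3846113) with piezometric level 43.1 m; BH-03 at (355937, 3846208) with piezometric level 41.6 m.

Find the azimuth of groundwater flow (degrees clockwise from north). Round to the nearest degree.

050°

With h = a·x + b·y + c and BH-01 as origin, the differences give:
  (-80)·a + (-100)·b = +1.2
  45·a + (-5)·b = -0.3
Eliminate b (×(-5) and ×(-100), subtract): 4900·a = -36.00 → a = ∂h/∂x = -0.007347
Back-substitute: b = ∂h/∂y = -0.006122.
Flow direction (−∇h) has components (+0.007347 E, +0.006122 N).
Azimuth = atan2(E, N) = atan2(+0.007347, +0.006122) = 50.2° ≈ 050°.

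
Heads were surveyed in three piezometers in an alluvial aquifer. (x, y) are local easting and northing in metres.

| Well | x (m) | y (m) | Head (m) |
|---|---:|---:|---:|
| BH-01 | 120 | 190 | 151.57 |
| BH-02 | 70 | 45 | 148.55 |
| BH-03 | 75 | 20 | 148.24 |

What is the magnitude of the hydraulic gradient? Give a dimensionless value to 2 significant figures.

With h = a·x + b·y + c and BH-01 as origin, the differences give:
  (-50)·a + (-145)·b = -3.02
  (-45)·a + (-170)·b = -3.33
Eliminate b (×(-170) and ×(-145), subtract): 1975·a = 30.550 → a = ∂h/∂x = +0.01547
Back-substitute: b = ∂h/∂y = +0.01549.
|∇h| = √(0.01547² + 0.01549²) = 0.02189

0.022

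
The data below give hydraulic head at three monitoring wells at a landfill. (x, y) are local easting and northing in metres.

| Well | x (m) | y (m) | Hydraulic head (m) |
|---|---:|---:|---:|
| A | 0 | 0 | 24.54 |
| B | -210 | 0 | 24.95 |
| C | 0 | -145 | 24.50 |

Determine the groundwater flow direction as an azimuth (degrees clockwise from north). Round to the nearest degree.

∂h/∂x = (24.95 − 24.54) / (-210 − 0) = -0.001952
∂h/∂y = (24.50 − 24.54) / (-145 − 0) = +0.0002759
Flow direction (−∇h) has components (+0.001952 E, -0.0002759 N).
Azimuth = atan2(E, N) = atan2(+0.001952, -0.0002759) = 98.0° ≈ 098°.

098°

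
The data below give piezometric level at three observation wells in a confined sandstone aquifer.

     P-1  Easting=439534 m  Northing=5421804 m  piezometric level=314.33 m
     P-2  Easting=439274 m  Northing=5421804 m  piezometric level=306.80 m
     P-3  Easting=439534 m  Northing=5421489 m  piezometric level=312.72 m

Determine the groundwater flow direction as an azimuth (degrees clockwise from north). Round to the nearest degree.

260°

∂h/∂x = (306.80 − 314.33) / (439274 − 439534) = +0.02896
∂h/∂y = (312.72 − 314.33) / (5421489 − 5421804) = +0.005111
Flow direction (−∇h) has components (-0.02896 E, -0.005111 N).
Azimuth = atan2(E, N) = atan2(-0.02896, -0.005111) = 260.0° ≈ 260°.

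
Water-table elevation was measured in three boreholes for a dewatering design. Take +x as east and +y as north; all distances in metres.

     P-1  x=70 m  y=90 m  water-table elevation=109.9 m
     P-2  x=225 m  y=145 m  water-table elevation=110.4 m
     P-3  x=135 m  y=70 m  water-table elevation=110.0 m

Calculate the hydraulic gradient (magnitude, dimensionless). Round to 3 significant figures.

With h = a·x + b·y + c and P-1 as origin, the differences give:
  155·a + 55·b = +0.5
  65·a + (-20)·b = +0.1
Eliminate b (×(-20) and ×55, subtract): -6675·a = -15.50 → a = ∂h/∂x = +0.002322
Back-substitute: b = ∂h/∂y = +0.002547.
|∇h| = √(0.002322² + 0.002547²) = 0.003447

0.00345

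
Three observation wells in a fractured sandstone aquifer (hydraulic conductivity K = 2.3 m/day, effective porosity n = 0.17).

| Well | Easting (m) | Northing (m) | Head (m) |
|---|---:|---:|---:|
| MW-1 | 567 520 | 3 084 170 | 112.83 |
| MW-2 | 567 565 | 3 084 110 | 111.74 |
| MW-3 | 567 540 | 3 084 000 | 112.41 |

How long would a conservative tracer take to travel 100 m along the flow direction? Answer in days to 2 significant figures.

300 days

Differences from MW-1: to MW-2 (Δx, Δy, Δh) = (45, -60, -1.09); to MW-3 = (20, -170, -0.42).
Solve a·Δx + b·Δy = Δh: det = 45·(-170) − 20·(-60) = -6450.
∂h/∂x = [(-1.09)·(-170) − (-0.42)·(-60)] / -6450 = -0.02482
∂h/∂y = [45·(-0.42) − 20·(-1.09)] / -6450 = -0.0004496
|∇h| = √(-0.02482² + -0.0004496²) = 0.02482
Seepage velocity v = K·i/n = 2.3 × 0.02482 / 0.17 = 0.3358 m/day.
t = 100 / 0.3358 = 297.8 days.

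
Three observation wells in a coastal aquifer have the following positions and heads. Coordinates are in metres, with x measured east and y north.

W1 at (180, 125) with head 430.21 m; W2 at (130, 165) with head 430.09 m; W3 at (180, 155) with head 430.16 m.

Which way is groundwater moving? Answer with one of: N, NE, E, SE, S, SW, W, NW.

NW

Taking W1 as reference: W2−W1 = (-50, 40, -0.12); W3−W1 = (0, 30, -0.05).
Solve a·Δx + b·Δy = Δh: det = (-50)·30 − 0·40 = -1500.
∂h/∂x = [(-0.12)·30 − (-0.05)·40] / -1500 = +0.001067
∂h/∂y = [(-50)·(-0.05) − 0·(-0.12)] / -1500 = -0.001667
Flow = −∇h = (-0.001067 east, +0.001667 north), which points northwest.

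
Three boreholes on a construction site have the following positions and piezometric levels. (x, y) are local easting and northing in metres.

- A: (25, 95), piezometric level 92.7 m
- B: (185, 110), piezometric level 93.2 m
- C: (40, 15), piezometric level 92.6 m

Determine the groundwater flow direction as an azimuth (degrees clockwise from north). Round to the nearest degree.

239°

Taking A as reference: B−A = (160, 15, +0.5); C−A = (15, -80, -0.1).
Solve a·Δx + b·Δy = Δh: det = 160·(-80) − 15·15 = -13025.
∂h/∂x = [(+0.5)·(-80) − (-0.1)·15] / -13025 = +0.002956
∂h/∂y = [160·(-0.1) − 15·(+0.5)] / -13025 = +0.001804
Flow direction (−∇h) has components (-0.002956 E, -0.001804 N).
Azimuth = atan2(E, N) = atan2(-0.002956, -0.001804) = 238.6° ≈ 239°.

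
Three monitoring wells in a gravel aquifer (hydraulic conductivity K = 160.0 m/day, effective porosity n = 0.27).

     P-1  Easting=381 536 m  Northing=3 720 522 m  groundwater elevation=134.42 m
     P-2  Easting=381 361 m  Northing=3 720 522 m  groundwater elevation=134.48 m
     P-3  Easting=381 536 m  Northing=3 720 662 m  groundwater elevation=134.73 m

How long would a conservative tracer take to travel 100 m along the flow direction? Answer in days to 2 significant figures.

75 days

∂h/∂x = (134.48 − 134.42) / (381361 − 381536) = -0.0003429
∂h/∂y = (134.73 − 134.42) / (3720662 − 3720522) = +0.002214
|∇h| = √(-0.0003429² + 0.002214²) = 0.00224
Seepage velocity v = K·i/n = 160.0 × 0.00224 / 0.27 = 1.327 m/day.
t = 100 / 1.327 = 75.36 days.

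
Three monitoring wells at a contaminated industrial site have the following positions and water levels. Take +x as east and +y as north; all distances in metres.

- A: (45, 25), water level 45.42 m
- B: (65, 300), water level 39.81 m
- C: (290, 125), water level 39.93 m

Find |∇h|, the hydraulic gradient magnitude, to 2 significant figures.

0.024

With h = a·x + b·y + c and A as origin, the differences give:
  20·a + 275·b = -5.61
  245·a + 100·b = -5.49
Eliminate b (×100 and ×275, subtract): -65375·a = 948.750 → a = ∂h/∂x = -0.01451
Back-substitute: b = ∂h/∂y = -0.01934.
|∇h| = √(-0.01451² + -0.01934²) = 0.02418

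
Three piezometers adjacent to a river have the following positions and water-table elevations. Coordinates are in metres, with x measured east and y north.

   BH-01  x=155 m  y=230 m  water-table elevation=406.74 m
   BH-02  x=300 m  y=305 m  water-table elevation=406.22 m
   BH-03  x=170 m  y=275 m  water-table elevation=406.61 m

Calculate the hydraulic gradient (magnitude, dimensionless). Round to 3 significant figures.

0.00325

Differences from BH-01: to BH-02 (Δx, Δy, Δh) = (145, 75, -0.52); to BH-03 = (15, 45, -0.13).
Solve a·Δx + b·Δy = Δh: det = 145·45 − 15·75 = 5400.
∂h/∂x = [(-0.52)·45 − (-0.13)·75] / 5400 = -0.002528
∂h/∂y = [145·(-0.13) − 15·(-0.52)] / 5400 = -0.002046
|∇h| = √(-0.002528² + -0.002046²) = 0.003252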